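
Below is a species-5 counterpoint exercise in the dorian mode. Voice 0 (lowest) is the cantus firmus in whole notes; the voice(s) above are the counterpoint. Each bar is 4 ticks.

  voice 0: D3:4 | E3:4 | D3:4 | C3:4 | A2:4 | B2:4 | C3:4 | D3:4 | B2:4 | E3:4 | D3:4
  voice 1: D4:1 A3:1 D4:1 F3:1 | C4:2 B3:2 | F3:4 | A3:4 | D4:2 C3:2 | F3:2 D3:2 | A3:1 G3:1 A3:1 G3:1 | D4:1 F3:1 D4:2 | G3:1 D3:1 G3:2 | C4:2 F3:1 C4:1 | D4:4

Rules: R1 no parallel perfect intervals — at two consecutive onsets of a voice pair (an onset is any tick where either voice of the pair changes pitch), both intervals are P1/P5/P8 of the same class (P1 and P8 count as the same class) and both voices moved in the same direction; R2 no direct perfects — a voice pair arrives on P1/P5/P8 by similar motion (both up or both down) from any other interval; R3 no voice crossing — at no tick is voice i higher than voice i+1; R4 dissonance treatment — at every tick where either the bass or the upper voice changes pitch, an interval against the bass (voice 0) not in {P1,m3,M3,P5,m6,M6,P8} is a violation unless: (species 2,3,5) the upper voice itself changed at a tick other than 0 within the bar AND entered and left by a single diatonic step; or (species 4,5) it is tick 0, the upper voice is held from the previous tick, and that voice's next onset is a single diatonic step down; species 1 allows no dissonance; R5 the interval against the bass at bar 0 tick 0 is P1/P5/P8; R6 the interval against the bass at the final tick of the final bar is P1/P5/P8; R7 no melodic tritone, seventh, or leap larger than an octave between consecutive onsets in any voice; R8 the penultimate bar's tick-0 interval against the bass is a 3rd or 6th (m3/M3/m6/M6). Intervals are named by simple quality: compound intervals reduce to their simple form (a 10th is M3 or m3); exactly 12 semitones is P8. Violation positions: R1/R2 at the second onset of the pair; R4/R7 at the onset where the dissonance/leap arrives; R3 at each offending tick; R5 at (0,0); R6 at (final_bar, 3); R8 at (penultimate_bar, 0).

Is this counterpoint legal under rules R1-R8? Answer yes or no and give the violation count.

No (6 violations)

bar 0: v0=D3 v1=D4 (P8)
bar 1: v0=E3 v1=C4 (m6)
bar 2: v0=D3 v1=F3 (m3)
bar 3: v0=C3 v1=A3 (M6)
bar 4: v0=A2 v1=D4 (P4)
bar 5: v0=B2 v1=F3 (TT)
bar 6: v0=C3 v1=A3 (M6)
bar 7: v0=D3 v1=D4 (P8)
bar 8: v0=B2 v1=G3 (m6)
bar 9: v0=E3 v1=C4 (m6)
bar 10: v0=D3 v1=D4 (P8)
  R7 @ bar2.0: B3->F3 leap 6st
  R4 @ bar4.0: A2/D4 P4 untreated
  R7 @ bar4.2: D4->C3 leap 14st
  R4 @ bar5.0: B2/F3 TT untreated
  R2 @ bar7.0: C3/G3 P5 -> D3/D4 P8 similar
  R4 @ bar9.2: E3/F3 m2 untreated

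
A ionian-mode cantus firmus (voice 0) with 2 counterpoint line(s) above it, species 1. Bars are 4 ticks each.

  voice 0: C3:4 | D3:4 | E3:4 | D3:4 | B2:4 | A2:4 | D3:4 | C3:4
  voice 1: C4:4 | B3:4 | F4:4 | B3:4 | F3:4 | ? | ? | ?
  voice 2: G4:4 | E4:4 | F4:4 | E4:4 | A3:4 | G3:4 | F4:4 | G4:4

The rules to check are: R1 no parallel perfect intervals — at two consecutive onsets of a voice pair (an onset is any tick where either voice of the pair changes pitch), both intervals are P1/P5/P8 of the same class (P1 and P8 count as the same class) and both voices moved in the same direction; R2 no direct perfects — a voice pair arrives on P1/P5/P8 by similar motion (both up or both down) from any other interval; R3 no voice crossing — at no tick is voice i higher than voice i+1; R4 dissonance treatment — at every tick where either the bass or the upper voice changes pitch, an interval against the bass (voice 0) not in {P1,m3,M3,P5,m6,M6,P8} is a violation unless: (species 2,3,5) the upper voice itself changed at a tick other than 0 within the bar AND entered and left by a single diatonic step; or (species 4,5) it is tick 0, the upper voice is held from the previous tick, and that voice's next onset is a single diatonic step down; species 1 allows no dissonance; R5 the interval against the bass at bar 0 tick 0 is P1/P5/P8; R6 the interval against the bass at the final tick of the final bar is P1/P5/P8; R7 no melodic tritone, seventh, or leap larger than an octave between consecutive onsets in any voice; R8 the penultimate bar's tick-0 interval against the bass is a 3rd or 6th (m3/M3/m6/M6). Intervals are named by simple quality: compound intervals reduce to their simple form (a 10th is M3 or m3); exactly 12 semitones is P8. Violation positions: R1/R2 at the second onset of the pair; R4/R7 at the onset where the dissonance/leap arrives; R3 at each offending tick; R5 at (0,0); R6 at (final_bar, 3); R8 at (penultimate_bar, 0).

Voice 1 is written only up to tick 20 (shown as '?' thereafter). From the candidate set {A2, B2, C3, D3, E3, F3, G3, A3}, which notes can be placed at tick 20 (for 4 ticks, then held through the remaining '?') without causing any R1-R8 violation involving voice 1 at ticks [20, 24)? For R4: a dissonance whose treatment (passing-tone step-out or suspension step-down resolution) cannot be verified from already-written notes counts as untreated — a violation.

A2: violates R2
B2: violates R4,R7
C3: violates R2
D3: violates R4
E3: violates R2
F3: legal
G3: violates R4
A3: violates R3

{F3}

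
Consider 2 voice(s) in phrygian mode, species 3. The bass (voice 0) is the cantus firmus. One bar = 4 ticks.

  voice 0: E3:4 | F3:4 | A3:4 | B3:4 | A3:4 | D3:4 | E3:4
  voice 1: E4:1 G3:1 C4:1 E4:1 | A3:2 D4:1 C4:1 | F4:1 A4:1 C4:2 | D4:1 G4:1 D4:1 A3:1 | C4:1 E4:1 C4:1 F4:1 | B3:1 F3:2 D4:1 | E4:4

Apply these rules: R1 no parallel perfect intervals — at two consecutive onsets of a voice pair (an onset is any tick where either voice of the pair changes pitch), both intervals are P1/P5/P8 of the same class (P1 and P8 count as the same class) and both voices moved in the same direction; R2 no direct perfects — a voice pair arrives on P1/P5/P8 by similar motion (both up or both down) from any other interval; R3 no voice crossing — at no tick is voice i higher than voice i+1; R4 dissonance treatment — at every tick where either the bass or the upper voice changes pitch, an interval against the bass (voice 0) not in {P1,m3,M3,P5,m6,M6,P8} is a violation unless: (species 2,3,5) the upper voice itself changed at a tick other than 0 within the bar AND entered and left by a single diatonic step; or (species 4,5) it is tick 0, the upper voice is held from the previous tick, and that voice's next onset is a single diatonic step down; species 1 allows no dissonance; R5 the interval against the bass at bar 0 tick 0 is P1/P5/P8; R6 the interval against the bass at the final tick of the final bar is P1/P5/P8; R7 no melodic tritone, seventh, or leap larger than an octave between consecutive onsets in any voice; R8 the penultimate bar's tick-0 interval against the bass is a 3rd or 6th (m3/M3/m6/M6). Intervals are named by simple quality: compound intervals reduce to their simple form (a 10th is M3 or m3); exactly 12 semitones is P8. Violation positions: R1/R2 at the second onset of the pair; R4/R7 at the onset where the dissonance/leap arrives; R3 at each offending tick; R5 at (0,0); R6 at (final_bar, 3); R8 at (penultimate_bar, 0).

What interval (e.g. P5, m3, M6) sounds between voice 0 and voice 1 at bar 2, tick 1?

voice 0=A3 voice 1=A4 -> P8

P8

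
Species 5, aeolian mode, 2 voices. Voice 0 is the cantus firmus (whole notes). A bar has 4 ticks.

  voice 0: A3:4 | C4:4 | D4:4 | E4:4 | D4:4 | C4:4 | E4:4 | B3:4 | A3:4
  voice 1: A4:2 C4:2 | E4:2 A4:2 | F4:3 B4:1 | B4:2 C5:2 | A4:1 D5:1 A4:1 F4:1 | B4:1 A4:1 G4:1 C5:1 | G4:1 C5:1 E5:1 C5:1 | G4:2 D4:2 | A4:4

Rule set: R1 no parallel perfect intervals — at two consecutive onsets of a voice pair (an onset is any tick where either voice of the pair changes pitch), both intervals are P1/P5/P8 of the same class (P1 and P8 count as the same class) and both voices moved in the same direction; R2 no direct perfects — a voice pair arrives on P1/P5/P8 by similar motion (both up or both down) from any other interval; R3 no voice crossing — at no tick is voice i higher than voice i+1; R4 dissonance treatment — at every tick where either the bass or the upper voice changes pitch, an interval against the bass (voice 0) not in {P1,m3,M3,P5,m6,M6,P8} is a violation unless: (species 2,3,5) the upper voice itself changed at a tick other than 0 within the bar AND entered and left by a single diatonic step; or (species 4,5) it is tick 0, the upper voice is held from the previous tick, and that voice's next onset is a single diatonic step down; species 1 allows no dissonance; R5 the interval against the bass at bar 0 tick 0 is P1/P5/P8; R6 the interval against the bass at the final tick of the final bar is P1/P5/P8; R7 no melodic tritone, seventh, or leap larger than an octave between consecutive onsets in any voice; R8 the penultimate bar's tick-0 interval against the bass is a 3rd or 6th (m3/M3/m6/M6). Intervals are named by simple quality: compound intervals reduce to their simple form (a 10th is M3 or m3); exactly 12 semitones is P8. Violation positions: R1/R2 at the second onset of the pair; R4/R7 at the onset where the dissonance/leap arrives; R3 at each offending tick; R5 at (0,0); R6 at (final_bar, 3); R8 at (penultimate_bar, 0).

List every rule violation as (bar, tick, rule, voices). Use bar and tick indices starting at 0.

bar 0: v0=A3 v1=A4 downbeat P8
bar 1: v0=C4 v1=E4 downbeat M3
bar 2: v0=D4 v1=F4 downbeat m3
bar 3: v0=E4 v1=B4 downbeat P5
bar 4: v0=D4 v1=A4 downbeat P5
bar 5: v0=C4 v1=B4 downbeat M7
bar 6: v0=E4 v1=G4 downbeat m3
bar 7: v0=B3 v1=G4 downbeat m6
bar 8: v0=A3 v1=A4 downbeat P8
  -> R7 @ bar 2 tick 3 v(1,): F4->B4 leap 6st
  -> R2 @ bar 4 tick 0 v(0, 1): E4/C5 m6 -> D4/A4 P5 similar
  -> R4 @ bar 5 tick 0 v(0, 1): C4/B4 M7 untreated
  -> R7 @ bar 5 tick 0 v(1,): F4->B4 leap 6st

(2, 3, R7, (1,))
(4, 0, R2, (0, 1))
(5, 0, R4, (0, 1))
(5, 0, R7, (1,))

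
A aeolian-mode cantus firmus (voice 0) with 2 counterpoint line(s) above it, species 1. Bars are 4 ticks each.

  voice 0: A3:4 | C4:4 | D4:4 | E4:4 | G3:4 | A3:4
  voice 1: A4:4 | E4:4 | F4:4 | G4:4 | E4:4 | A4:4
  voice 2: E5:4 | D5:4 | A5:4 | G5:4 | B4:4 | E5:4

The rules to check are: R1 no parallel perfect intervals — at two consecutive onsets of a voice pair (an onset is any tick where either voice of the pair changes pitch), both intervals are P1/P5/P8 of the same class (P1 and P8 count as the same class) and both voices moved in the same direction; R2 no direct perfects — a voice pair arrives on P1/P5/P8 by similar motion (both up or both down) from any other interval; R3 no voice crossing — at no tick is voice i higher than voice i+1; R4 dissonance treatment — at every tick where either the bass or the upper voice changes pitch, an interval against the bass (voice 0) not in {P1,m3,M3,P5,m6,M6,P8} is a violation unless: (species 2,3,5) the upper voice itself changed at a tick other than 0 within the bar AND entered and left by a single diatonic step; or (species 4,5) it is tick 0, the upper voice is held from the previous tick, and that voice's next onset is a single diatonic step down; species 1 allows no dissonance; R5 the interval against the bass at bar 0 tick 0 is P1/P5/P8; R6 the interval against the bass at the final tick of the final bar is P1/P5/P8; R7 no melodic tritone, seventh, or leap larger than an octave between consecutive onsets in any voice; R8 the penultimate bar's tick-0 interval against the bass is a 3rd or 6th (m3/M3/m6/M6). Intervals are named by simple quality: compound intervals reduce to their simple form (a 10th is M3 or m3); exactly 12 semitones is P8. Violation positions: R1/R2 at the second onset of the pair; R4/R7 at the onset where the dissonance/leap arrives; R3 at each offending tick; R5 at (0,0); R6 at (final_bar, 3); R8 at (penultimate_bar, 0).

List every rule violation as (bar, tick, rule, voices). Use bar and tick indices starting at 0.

bar 0: v0=A3 v1=A4 v2=E5 downbeat P5
bar 1: v0=C4 v1=E4 v2=D5 downbeat M2
bar 2: v0=D4 v1=F4 v2=A5 downbeat P5
bar 3: v0=E4 v1=G4 v2=G5 downbeat m3
bar 4: v0=G3 v1=E4 v2=B4 downbeat M3
bar 5: v0=A3 v1=A4 v2=E5 downbeat P5
  -> R4 @ bar 1 tick 0 v(0, 2): C4/D5 M2 untreated
  -> R2 @ bar 2 tick 0 v(0, 2): C4/D5 M2 -> D4/A5 P5 similar
  -> R2 @ bar 4 tick 0 v(1, 2): G4/G5 P8 -> E4/B4 P5 similar
  -> R1 @ bar 5 tick 0 v(1, 2): E4/B4 P5 -> A4/E5 P5 similar
  -> R2 @ bar 5 tick 0 v(0, 1): G3/E4 M6 -> A3/A4 P8 similar
  -> R2 @ bar 5 tick 0 v(0, 2): G3/B4 M3 -> A3/E5 P5 similar

(1, 0, R4, (0, 2))
(2, 0, R2, (0, 2))
(4, 0, R2, (1, 2))
(5, 0, R1, (1, 2))
(5, 0, R2, (0, 1))
(5, 0, R2, (0, 2))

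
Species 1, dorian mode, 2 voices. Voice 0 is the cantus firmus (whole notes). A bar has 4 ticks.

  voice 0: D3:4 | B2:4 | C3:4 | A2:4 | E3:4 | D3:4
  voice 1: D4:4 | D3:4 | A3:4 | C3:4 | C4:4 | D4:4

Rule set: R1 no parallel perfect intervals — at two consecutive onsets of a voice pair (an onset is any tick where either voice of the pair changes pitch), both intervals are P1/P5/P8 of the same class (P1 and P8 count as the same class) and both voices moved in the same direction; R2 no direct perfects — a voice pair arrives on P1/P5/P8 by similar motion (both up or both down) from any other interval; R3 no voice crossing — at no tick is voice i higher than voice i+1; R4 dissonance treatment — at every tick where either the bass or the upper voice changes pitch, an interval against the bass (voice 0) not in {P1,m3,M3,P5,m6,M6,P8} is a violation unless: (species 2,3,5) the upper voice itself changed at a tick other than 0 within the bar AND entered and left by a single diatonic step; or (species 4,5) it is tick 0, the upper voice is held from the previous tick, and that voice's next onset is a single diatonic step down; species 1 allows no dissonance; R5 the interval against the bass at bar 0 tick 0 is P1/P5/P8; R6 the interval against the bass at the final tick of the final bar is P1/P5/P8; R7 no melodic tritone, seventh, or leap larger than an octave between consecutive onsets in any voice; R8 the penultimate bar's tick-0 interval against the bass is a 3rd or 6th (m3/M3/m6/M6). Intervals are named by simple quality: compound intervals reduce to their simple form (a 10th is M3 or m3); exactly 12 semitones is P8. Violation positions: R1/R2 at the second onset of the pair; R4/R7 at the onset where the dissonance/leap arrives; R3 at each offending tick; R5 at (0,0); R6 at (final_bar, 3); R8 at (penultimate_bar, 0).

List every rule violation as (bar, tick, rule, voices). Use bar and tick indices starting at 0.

bar 0: v0=D3 v1=D4 downbeat P8
bar 1: v0=B2 v1=D3 downbeat m3
bar 2: v0=C3 v1=A3 downbeat M6
bar 3: v0=A2 v1=C3 downbeat m3
bar 4: v0=E3 v1=C4 downbeat m6
bar 5: v0=D3 v1=D4 downbeat P8

No violations across 6 bars (D3..D3 vs D4..D4).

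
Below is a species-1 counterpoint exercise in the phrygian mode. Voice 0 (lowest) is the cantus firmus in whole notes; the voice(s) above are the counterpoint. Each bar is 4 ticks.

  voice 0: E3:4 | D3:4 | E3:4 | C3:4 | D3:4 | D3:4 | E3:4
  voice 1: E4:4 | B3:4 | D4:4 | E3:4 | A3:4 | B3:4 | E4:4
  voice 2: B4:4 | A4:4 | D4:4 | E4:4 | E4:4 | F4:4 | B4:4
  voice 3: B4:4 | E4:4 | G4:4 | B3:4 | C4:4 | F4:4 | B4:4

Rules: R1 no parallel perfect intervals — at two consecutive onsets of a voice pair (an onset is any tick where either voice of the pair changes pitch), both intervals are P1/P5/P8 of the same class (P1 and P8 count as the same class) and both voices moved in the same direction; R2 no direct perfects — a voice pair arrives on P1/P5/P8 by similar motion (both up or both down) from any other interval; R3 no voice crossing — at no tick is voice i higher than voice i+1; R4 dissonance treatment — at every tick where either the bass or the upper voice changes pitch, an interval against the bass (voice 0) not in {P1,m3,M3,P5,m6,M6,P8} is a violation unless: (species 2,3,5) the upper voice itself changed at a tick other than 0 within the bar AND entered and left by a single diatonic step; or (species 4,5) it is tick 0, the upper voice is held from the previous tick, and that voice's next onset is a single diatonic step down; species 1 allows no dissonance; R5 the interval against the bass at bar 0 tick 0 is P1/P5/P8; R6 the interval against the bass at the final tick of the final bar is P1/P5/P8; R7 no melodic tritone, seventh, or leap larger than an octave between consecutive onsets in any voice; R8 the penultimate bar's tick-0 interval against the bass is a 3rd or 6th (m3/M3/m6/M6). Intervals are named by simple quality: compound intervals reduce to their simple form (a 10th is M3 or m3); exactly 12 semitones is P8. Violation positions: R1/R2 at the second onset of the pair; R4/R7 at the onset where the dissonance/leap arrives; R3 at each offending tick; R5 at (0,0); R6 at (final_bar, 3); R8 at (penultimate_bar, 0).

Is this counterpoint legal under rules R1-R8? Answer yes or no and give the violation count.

bar 0: v0=E3 v1=E4 v2=B4 v3=B4 (P5)
bar 1: v0=D3 v1=B3 v2=A4 v3=E4 (M2)
bar 2: v0=E3 v1=D4 v2=D4 v3=G4 (m3)
bar 3: v0=C3 v1=E3 v2=E4 v3=B3 (M7)
bar 4: v0=D3 v1=A3 v2=E4 v3=C4 (m7)
bar 5: v0=D3 v1=B3 v2=F4 v3=F4 (m3)
bar 6: v0=E3 v1=E4 v2=B4 v3=B4 (P5)
  R1 @ bar1.0: E3/B4 P5 -> D3/A4 P5 similar
  R3 @ bar1.0: A4 above E4
  R4 @ bar1.0: D3/E4 M2 untreated
  R3 @ bar1.1: A4 above E4
  R3 @ bar1.2: A4 above E4
  R3 @ bar1.3: A4 above E4
  R4 @ bar2.0: E3/D4 m7 untreated
  R4 @ bar2.0: E3/D4 m7 untreated
  R2 @ bar3.0: D4/G4 P4 -> E3/B3 P5 similar
  R3 @ bar3.0: E4 above B3
  R4 @ bar3.0: C3/B3 M7 untreated
  R7 @ bar3.0: D4->E3 leap 10st
  R3 @ bar3.1: E4 above B3
  R3 @ bar3.2: E4 above B3
  R3 @ bar3.3: E4 above B3
  R2 @ bar4.0: C3/E3 M3 -> D3/A3 P5 similar
  R3 @ bar4.0: E4 above C4
  R4 @ bar4.0: D3/E4 M2 untreated
  R4 @ bar4.0: D3/C4 m7 untreated
  R3 @ bar4.1: E4 above C4
  R3 @ bar4.2: E4 above C4
  R3 @ bar4.3: E4 above C4
  R2 @ bar5.0: E4/C4 M3 -> F4/F4 P1 similar
  R1 @ bar6.0: F4/F4 P1 -> B4/B4 P1 similar
  R2 @ bar6.0: D3/B3 M6 -> E3/E4 P8 similar
  R2 @ bar6.0: D3/F4 m3 -> E3/B4 P5 similar
  R2 @ bar6.0: D3/F4 m3 -> E3/B4 P5 similar
  R2 @ bar6.0: B3/F4 TT -> E4/B4 P5 similar
  R2 @ bar6.0: B3/F4 TT -> E4/B4 P5 similar
  R7 @ bar6.0: F4->B4 leap 6st
  R7 @ bar6.0: F4->B4 leap 6st

No (31 violations)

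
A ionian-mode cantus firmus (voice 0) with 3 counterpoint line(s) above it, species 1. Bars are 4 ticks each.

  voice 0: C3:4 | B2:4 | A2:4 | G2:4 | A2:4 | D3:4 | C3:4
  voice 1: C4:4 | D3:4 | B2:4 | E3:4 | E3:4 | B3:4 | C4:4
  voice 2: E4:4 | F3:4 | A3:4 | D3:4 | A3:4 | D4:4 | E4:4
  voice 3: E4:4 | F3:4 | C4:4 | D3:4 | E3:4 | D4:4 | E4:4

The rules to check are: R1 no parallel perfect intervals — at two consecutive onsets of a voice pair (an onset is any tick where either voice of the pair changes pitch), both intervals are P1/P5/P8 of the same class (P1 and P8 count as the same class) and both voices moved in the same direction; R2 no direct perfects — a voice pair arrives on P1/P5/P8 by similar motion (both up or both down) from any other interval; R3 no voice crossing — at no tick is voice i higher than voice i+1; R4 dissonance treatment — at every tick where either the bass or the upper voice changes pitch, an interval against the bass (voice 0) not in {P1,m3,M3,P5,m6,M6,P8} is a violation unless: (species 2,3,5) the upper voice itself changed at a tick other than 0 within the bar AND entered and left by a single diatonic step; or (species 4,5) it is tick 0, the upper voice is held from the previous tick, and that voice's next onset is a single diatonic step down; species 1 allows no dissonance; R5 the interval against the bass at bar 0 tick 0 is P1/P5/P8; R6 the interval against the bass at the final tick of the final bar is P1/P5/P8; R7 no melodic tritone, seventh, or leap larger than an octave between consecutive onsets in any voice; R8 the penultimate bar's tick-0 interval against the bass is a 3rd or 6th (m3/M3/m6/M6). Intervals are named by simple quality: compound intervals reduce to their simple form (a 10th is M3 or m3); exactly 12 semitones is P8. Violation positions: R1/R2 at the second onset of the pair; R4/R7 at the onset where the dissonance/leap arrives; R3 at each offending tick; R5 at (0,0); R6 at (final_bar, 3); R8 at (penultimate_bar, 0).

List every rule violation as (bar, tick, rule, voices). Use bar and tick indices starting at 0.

bar 0: v0=C3 v1=C4 v2=E4 v3=E4 downbeat M3
bar 1: v0=B2 v1=D3 v2=F3 v3=F3 downbeat TT
bar 2: v0=A2 v1=B2 v2=A3 v3=C4 downbeat m3
bar 3: v0=G2 v1=E3 v2=D3 v3=D3 downbeat P5
bar 4: v0=A2 v1=E3 v2=A3 v3=E3 downbeat P5
bar 5: v0=D3 v1=B3 v2=D4 v3=D4 downbeat P8
bar 6: v0=C3 v1=C4 v2=E4 v3=E4 downbeat M3
  -> R5 @ bar 0 tick 0 v(0, 2): opens on M3
  -> R5 @ bar 0 tick 0 v(0, 3): opens on M3
  -> R1 @ bar 1 tick 0 v(2, 3): E4/E4 P1 -> F3/F3 P1 similar
  -> R4 @ bar 1 tick 0 v(0, 2): B2/F3 TT untreated
  -> R4 @ bar 1 tick 0 v(0, 3): B2/F3 TT untreated
  -> R7 @ bar 1 tick 0 v(1,): C4->D3 leap 10st
  -> R7 @ bar 1 tick 0 v(2,): E4->F3 leap 11st
  -> R7 @ bar 1 tick 0 v(3,): E4->F3 leap 11st
  -> R4 @ bar 2 tick 0 v(0, 1): A2/B2 M2 untreated
  -> R2 @ bar 3 tick 0 v(0, 2): A2/A3 P8 -> G2/D3 P5 similar
  -> R2 @ bar 3 tick 0 v(0, 3): A2/C4 m3 -> G2/D3 P5 similar
  -> R2 @ bar 3 tick 0 v(2, 3): A3/C4 m3 -> D3/D3 P1 similar
  -> R3 @ bar 3 tick 0 v(1, 2): E3 above D3
  -> R7 @ bar 3 tick 0 v(3,): C4->D3 leap 10st
  -> R3 @ bar 3 tick 1 v(1, 2): E3 above D3
  -> R3 @ bar 3 tick 2 v(1, 2): E3 above D3
  -> R3 @ bar 3 tick 3 v(1, 2): E3 above D3
  -> R1 @ bar 4 tick 0 v(0, 3): G2/D3 P5 -> A2/E3 P5 similar
  -> R2 @ bar 4 tick 0 v(0, 2): G2/D3 P5 -> A2/A3 P8 similar
  -> R3 @ bar 4 tick 0 v(2, 3): A3 above E3
  -> R3 @ bar 4 tick 1 v(2, 3): A3 above E3
  -> R3 @ bar 4 tick 2 v(2, 3): A3 above E3
  -> R3 @ bar 4 tick 3 v(2, 3): A3 above E3
  -> R1 @ bar 5 tick 0 v(0, 2): A2/A3 P8 -> D3/D4 P8 similar
  -> R2 @ bar 5 tick 0 v(0, 3): A2/E3 P5 -> D3/D4 P8 similar
  -> R2 @ bar 5 tick 0 v(2, 3): A3/E3 P4 -> D4/D4 P1 similar
  -> R7 @ bar 5 tick 0 v(3,): E3->D4 leap 10st
  -> R8 @ bar 5 tick 0 v(0, 2): penult P8 not 3rd/6th
  -> R8 @ bar 5 tick 0 v(0, 3): penult P8 not 3rd/6th
  -> R1 @ bar 6 tick 0 v(2, 3): D4/D4 P1 -> E4/E4 P1 similar
  -> R6 @ bar 6 tick 3 v(0, 2): closes on M3
  -> R6 @ bar 6 tick 3 v(0, 3): closes on M3

(0, 0, R5, (0, 2))
(0, 0, R5, (0, 3))
(1, 0, R1, (2, 3))
(1, 0, R4, (0, 2))
(1, 0, R4, (0, 3))
(1, 0, R7, (1,))
(1, 0, R7, (2,))
(1, 0, R7, (3,))
(2, 0, R4, (0, 1))
(3, 0, R2, (0, 2))
(3, 0, R2, (0, 3))
(3, 0, R2, (2, 3))
(3, 0, R3, (1, 2))
(3, 0, R7, (3,))
(3, 1, R3, (1, 2))
(3, 2, R3, (1, 2))
(3, 3, R3, (1, 2))
(4, 0, R1, (0, 3))
(4, 0, R2, (0, 2))
(4, 0, R3, (2, 3))
(4, 1, R3, (2, 3))
(4, 2, R3, (2, 3))
(4, 3, R3, (2, 3))
(5, 0, R1, (0, 2))
(5, 0, R2, (0, 3))
(5, 0, R2, (2, 3))
(5, 0, R7, (3,))
(5, 0, R8, (0, 2))
(5, 0, R8, (0, 3))
(6, 0, R1, (2, 3))
(6, 3, R6, (0, 2))
(6, 3, R6, (0, 3))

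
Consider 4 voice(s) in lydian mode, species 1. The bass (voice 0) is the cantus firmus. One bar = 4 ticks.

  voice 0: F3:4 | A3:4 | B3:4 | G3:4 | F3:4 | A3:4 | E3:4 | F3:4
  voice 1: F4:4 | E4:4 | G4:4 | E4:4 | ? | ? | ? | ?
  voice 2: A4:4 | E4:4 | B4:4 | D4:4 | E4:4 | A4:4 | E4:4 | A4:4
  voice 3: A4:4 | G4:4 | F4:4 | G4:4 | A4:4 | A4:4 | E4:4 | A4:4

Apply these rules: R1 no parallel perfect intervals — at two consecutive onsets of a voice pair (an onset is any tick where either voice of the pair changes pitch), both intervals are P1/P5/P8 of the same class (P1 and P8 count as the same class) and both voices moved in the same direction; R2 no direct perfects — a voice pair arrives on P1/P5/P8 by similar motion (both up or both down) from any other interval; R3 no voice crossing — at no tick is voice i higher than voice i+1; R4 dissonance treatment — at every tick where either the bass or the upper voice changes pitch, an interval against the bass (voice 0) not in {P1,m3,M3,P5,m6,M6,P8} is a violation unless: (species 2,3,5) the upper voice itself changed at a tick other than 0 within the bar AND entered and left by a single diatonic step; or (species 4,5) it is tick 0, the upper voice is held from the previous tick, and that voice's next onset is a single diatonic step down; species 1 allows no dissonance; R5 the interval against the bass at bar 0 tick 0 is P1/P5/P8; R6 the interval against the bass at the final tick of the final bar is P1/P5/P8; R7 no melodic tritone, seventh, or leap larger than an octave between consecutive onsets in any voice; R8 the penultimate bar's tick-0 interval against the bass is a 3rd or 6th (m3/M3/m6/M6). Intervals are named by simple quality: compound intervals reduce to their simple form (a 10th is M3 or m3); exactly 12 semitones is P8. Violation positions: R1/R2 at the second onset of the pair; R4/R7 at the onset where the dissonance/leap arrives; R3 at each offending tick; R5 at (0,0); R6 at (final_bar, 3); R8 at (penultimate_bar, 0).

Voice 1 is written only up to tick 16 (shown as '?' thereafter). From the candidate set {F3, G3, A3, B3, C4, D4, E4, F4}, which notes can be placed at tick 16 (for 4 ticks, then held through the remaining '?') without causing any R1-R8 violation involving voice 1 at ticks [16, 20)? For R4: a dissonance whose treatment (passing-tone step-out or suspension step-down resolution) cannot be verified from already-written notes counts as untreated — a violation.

{A3, D4}

F3: violates R2,R7
G3: violates R4
A3: legal
B3: violates R4
C4: violates R2
D4: legal
E4: violates R4
F4: violates R3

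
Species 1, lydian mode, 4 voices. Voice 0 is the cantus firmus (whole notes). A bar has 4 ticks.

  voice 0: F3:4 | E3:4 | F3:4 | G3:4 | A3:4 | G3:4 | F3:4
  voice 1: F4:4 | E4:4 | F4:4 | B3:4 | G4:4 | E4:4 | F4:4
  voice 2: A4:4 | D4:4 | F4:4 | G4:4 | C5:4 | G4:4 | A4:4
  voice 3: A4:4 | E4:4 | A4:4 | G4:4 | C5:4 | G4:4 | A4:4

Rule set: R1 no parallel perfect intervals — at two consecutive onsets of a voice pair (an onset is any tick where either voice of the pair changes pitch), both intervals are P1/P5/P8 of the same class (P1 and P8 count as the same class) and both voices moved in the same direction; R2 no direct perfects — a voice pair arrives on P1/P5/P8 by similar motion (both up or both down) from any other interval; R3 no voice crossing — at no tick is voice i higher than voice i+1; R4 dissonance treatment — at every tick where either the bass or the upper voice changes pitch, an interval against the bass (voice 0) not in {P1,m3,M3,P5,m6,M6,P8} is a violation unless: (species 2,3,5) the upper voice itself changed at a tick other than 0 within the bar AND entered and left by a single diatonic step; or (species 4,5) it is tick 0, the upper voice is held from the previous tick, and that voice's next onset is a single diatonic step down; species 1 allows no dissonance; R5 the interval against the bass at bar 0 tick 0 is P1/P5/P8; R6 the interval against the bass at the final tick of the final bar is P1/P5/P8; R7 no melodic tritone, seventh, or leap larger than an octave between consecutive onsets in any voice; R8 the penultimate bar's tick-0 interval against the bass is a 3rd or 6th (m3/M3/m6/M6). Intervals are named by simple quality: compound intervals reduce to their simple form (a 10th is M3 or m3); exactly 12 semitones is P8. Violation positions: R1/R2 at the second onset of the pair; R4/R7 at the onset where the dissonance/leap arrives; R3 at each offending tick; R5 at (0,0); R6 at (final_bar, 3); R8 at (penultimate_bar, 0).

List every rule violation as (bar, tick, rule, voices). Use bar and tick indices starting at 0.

bar 0: v0=F3 v1=F4 v2=A4 v3=A4 downbeat M3
bar 1: v0=E3 v1=E4 v2=D4 v3=E4 downbeat P8
bar 2: v0=F3 v1=F4 v2=F4 v3=A4 downbeat M3
bar 3: v0=G3 v1=B3 v2=G4 v3=G4 downbeat P8
bar 4: v0=A3 v1=G4 v2=C5 v3=C5 downbeat m3
bar 5: v0=G3 v1=E4 v2=G4 v3=G4 downbeat P8
bar 6: v0=F3 v1=F4 v2=A4 v3=A4 downbeat M3
  -> R5 @ bar 0 tick 0 v(0, 2): opens on M3
  -> R5 @ bar 0 tick 0 v(0, 3): opens on M3
  -> R1 @ bar 1 tick 0 v(0, 1): F3/F4 P8 -> E3/E4 P8 similar
  -> R2 @ bar 1 tick 0 v(0, 3): F3/A4 M3 -> E3/E4 P8 similar
  -> R2 @ bar 1 tick 0 v(1, 3): F4/A4 M3 -> E4/E4 P1 similar
  -> R3 @ bar 1 tick 0 v(1, 2): E4 above D4
  -> R4 @ bar 1 tick 0 v(0, 2): E3/D4 m7 untreated
  -> R3 @ bar 1 tick 1 v(1, 2): E4 above D4
  -> R3 @ bar 1 tick 2 v(1, 2): E4 above D4
  -> R3 @ bar 1 tick 3 v(1, 2): E4 above D4
  -> R1 @ bar 2 tick 0 v(0, 1): E3/E4 P8 -> F3/F4 P8 similar
  -> R2 @ bar 2 tick 0 v(0, 2): E3/D4 m7 -> F3/F4 P8 similar
  -> R2 @ bar 2 tick 0 v(1, 2): E4/D4 M2 -> F4/F4 P1 similar
  -> R1 @ bar 3 tick 0 v(0, 2): F3/F4 P8 -> G3/G4 P8 similar
  -> R7 @ bar 3 tick 0 v(1,): F4->B3 leap 6st
  -> R1 @ bar 4 tick 0 v(2, 3): G4/G4 P1 -> C5/C5 P1 similar
  -> R4 @ bar 4 tick 0 v(0, 1): A3/G4 m7 untreated
  -> R1 @ bar 5 tick 0 v(2, 3): C5/C5 P1 -> G4/G4 P1 similar
  -> R2 @ bar 5 tick 0 v(0, 2): A3/C5 m3 -> G3/G4 P8 similar
  -> R2 @ bar 5 tick 0 v(0, 3): A3/C5 m3 -> G3/G4 P8 similar
  -> R8 @ bar 5 tick 0 v(0, 2): penult P8 not 3rd/6th
  -> R8 @ bar 5 tick 0 v(0, 3): penult P8 not 3rd/6th
  -> R1 @ bar 6 tick 0 v(2, 3): G4/G4 P1 -> A4/A4 P1 similar
  -> R6 @ bar 6 tick 3 v(0, 2): closes on M3
  -> R6 @ bar 6 tick 3 v(0, 3): closes on M3

(0, 0, R5, (0, 2))
(0, 0, R5, (0, 3))
(1, 0, R1, (0, 1))
(1, 0, R2, (0, 3))
(1, 0, R2, (1, 3))
(1, 0, R3, (1, 2))
(1, 0, R4, (0, 2))
(1, 1, R3, (1, 2))
(1, 2, R3, (1, 2))
(1, 3, R3, (1, 2))
(2, 0, R1, (0, 1))
(2, 0, R2, (0, 2))
(2, 0, R2, (1, 2))
(3, 0, R1, (0, 2))
(3, 0, R7, (1,))
(4, 0, R1, (2, 3))
(4, 0, R4, (0, 1))
(5, 0, R1, (2, 3))
(5, 0, R2, (0, 2))
(5, 0, R2, (0, 3))
(5, 0, R8, (0, 2))
(5, 0, R8, (0, 3))
(6, 0, R1, (2, 3))
(6, 3, R6, (0, 2))
(6, 3, R6, (0, 3))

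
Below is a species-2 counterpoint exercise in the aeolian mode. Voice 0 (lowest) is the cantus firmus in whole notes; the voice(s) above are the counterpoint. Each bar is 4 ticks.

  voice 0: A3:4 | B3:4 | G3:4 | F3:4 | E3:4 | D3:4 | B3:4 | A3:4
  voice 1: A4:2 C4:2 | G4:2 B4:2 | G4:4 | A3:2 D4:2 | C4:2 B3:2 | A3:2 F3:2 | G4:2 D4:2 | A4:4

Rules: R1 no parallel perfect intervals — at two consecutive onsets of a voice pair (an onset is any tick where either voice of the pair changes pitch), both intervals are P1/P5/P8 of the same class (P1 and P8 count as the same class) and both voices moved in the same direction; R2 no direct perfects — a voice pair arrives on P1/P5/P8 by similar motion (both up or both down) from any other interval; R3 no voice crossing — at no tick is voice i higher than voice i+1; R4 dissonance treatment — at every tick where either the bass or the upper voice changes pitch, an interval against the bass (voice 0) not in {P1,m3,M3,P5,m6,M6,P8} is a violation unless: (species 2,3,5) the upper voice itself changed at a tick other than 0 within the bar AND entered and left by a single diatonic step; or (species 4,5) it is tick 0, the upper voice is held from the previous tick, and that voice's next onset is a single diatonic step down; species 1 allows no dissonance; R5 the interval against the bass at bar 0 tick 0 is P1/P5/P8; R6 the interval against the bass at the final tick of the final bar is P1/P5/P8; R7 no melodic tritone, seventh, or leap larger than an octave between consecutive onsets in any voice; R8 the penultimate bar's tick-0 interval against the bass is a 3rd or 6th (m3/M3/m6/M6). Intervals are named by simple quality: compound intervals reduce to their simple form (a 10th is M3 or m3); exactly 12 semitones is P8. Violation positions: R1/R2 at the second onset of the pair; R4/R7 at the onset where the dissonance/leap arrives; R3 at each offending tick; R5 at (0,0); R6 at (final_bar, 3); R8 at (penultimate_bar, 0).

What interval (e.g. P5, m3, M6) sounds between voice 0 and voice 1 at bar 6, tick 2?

m3

voice 0=B3 voice 1=D4 -> m3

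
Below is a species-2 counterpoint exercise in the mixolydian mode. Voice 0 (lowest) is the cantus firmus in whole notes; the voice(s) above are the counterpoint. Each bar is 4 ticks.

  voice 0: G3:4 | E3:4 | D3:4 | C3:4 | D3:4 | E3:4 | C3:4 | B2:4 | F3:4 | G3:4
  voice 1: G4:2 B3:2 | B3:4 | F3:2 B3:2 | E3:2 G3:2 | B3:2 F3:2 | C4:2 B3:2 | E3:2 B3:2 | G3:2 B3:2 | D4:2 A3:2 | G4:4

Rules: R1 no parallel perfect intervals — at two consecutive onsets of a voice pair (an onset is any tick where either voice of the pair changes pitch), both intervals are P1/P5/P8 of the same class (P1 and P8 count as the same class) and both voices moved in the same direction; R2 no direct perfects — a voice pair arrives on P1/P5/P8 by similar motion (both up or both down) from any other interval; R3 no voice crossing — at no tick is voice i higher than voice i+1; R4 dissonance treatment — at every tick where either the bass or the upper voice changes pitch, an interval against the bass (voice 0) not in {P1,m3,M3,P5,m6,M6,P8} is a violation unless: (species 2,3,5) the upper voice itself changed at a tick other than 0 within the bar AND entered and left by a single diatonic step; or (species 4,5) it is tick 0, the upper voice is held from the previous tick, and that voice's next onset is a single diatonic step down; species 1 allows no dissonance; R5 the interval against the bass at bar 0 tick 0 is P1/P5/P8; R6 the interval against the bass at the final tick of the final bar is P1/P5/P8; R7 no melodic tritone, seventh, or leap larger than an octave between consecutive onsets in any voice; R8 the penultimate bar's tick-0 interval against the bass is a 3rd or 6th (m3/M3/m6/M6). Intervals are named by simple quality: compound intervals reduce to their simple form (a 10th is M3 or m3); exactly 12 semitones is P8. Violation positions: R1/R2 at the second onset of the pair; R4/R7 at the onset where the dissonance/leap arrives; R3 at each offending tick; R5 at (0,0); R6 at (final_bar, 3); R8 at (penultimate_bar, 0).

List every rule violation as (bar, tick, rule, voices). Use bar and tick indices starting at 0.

(2, 0, R7, (1,))
(2, 2, R7, (1,))
(4, 2, R7, (1,))
(6, 2, R4, (0, 1))
(8, 0, R7, (0,))
(9, 0, R2, (0, 1))
(9, 0, R7, (1,))

bar 0: v0=G3 v1=G4 downbeat P8
bar 1: v0=E3 v1=B3 downbeat P5
bar 2: v0=D3 v1=F3 downbeat m3
bar 3: v0=C3 v1=E3 downbeat M3
bar 4: v0=D3 v1=B3 downbeat M6
bar 5: v0=E3 v1=C4 downbeat m6
bar 6: v0=C3 v1=E3 downbeat M3
bar 7: v0=B2 v1=G3 downbeat m6
bar 8: v0=F3 v1=D4 downbeat M6
bar 9: v0=G3 v1=G4 downbeat P8
  -> R7 @ bar 2 tick 0 v(1,): B3->F3 leap 6st
  -> R7 @ bar 2 tick 2 v(1,): F3->B3 leap 6st
  -> R7 @ bar 4 tick 2 v(1,): B3->F3 leap 6st
  -> R4 @ bar 6 tick 2 v(0, 1): C3/B3 M7 untreated
  -> R7 @ bar 8 tick 0 v(0,): B2->F3 leap 6st
  -> R2 @ bar 9 tick 0 v(0, 1): F3/A3 M3 -> G3/G4 P8 similar
  -> R7 @ bar 9 tick 0 v(1,): A3->G4 leap 10st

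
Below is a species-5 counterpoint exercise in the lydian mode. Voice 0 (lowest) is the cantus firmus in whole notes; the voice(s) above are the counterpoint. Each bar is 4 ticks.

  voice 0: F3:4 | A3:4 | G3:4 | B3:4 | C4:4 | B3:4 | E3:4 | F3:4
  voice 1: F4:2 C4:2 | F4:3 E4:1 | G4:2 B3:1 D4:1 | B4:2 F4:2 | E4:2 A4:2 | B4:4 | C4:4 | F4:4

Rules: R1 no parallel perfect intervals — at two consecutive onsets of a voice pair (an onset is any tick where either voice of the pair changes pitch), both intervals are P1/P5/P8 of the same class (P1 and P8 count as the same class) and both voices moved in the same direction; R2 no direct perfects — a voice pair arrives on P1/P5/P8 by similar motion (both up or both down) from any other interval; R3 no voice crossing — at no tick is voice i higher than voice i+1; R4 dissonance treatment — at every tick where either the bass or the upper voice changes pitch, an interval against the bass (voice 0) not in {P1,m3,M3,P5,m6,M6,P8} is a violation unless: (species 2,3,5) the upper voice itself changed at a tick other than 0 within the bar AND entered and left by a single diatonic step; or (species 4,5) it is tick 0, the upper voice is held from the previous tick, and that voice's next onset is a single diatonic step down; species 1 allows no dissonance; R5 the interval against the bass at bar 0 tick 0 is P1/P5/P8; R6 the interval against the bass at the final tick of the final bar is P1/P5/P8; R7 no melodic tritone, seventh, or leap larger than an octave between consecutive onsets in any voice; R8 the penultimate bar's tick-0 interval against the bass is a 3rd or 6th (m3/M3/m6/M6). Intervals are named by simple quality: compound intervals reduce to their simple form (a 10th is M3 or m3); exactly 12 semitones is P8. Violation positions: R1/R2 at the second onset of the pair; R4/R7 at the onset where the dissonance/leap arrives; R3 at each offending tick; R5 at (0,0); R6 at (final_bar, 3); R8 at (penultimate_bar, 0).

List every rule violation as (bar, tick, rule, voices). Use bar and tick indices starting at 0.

(3, 0, R2, (0, 1))
(3, 2, R4, (0, 1))
(3, 2, R7, (1,))
(6, 0, R7, (1,))
(7, 0, R2, (0, 1))

bar 0: v0=F3 v1=F4 downbeat P8
bar 1: v0=A3 v1=F4 downbeat m6
bar 2: v0=G3 v1=G4 downbeat P8
bar 3: v0=B3 v1=B4 downbeat P8
bar 4: v0=C4 v1=E4 downbeat M3
bar 5: v0=B3 v1=B4 downbeat P8
bar 6: v0=E3 v1=C4 downbeat m6
bar 7: v0=F3 v1=F4 downbeat P8
  -> R2 @ bar 3 tick 0 v(0, 1): G3/D4 P5 -> B3/B4 P8 similar
  -> R4 @ bar 3 tick 2 v(0, 1): B3/F4 TT untreated
  -> R7 @ bar 3 tick 2 v(1,): B4->F4 leap 6st
  -> R7 @ bar 6 tick 0 v(1,): B4->C4 leap 11st
  -> R2 @ bar 7 tick 0 v(0, 1): E3/C4 m6 -> F3/F4 P8 similar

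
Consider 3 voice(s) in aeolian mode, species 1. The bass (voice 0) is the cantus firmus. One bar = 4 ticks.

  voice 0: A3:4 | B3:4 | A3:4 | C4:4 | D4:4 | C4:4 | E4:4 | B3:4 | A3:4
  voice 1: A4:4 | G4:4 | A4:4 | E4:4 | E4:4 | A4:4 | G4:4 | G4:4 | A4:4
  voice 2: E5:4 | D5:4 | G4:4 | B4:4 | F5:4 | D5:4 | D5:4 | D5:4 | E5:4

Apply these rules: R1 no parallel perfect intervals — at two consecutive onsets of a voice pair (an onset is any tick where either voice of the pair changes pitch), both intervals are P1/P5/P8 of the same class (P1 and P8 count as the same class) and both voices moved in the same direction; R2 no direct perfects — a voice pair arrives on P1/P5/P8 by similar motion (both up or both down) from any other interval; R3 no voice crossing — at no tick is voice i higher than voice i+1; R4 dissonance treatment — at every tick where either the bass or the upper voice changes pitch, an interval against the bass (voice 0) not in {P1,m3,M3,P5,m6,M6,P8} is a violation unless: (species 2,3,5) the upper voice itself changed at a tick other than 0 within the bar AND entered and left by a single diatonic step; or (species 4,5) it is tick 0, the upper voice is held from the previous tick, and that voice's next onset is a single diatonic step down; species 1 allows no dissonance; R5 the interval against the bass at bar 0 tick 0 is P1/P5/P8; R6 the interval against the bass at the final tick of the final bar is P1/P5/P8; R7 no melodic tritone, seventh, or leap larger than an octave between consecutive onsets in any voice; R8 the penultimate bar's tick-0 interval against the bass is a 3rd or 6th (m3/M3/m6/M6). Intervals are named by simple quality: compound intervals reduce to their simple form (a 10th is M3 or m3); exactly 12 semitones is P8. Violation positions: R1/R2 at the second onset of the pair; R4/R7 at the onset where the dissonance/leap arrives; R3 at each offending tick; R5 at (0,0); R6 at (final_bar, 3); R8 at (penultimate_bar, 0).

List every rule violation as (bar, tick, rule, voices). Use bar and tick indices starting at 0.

bar 0: v0=A3 v1=A4 v2=E5 downbeat P5
bar 1: v0=B3 v1=G4 v2=D5 downbeat m3
bar 2: v0=A3 v1=A4 v2=G4 downbeat m7
bar 3: v0=C4 v1=E4 v2=B4 downbeat M7
bar 4: v0=D4 v1=E4 v2=F5 downbeat m3
bar 5: v0=C4 v1=A4 v2=D5 downbeat M2
bar 6: v0=E4 v1=G4 v2=D5 downbeat m7
bar 7: v0=B3 v1=G4 v2=D5 downbeat m3
bar 8: v0=A3 v1=A4 v2=E5 downbeat P5
  -> R1 @ bar 1 tick 0 v(1, 2): A4/E5 P5 -> G4/D5 P5 similar
  -> R3 @ bar 2 tick 0 v(1, 2): A4 above G4
  -> R4 @ bar 2 tick 0 v(0, 2): A3/G4 m7 untreated
  -> R3 @ bar 2 tick 1 v(1, 2): A4 above G4
  -> R3 @ bar 2 tick 2 v(1, 2): A4 above G4
  -> R3 @ bar 2 tick 3 v(1, 2): A4 above G4
  -> R4 @ bar 3 tick 0 v(0, 2): C4/B4 M7 untreated
  -> R4 @ bar 4 tick 0 v(0, 1): D4/E4 M2 untreated
  -> R7 @ bar 4 tick 0 v(2,): B4->F5 leap 6st
  -> R4 @ bar 5 tick 0 v(0, 2): C4/D5 M2 untreated
  -> R4 @ bar 6 tick 0 v(0, 2): E4/D5 m7 untreated
  -> R1 @ bar 8 tick 0 v(1, 2): G4/D5 P5 -> A4/E5 P5 similar

(1, 0, R1, (1, 2))
(2, 0, R3, (1, 2))
(2, 0, R4, (0, 2))
(2, 1, R3, (1, 2))
(2, 2, R3, (1, 2))
(2, 3, R3, (1, 2))
(3, 0, R4, (0, 2))
(4, 0, R4, (0, 1))
(4, 0, R7, (2,))
(5, 0, R4, (0, 2))
(6, 0, R4, (0, 2))
(8, 0, R1, (1, 2))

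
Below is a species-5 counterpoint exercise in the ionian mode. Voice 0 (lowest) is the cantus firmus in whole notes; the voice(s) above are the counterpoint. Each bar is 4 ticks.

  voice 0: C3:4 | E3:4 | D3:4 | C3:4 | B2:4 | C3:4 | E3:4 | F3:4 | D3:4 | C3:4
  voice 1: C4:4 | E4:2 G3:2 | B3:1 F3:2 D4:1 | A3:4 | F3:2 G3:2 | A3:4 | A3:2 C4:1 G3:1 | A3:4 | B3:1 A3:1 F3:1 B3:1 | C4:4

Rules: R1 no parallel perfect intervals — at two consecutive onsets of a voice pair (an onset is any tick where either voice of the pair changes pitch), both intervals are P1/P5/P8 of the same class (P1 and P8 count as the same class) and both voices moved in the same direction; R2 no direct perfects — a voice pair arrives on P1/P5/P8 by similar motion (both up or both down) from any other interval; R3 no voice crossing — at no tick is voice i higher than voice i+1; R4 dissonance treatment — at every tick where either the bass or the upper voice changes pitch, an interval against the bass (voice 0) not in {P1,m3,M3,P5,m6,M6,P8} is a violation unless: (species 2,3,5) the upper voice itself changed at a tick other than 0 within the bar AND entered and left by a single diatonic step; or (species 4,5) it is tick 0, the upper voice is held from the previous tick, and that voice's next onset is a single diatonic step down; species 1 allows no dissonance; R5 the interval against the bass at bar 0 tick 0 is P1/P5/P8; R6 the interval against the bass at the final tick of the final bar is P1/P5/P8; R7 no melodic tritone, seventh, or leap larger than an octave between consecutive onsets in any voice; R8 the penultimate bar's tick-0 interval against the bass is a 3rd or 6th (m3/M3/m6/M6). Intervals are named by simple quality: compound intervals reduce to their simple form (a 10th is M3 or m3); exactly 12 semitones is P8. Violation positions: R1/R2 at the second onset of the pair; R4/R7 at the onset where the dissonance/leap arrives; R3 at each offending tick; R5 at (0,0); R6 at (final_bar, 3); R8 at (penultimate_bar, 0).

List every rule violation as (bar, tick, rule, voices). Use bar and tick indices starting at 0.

bar 0: v0=C3 v1=C4 downbeat P8
bar 1: v0=E3 v1=E4 downbeat P8
bar 2: v0=D3 v1=B3 downbeat M6
bar 3: v0=C3 v1=A3 downbeat M6
bar 4: v0=B2 v1=F3 downbeat TT
bar 5: v0=C3 v1=A3 downbeat M6
bar 6: v0=E3 v1=A3 downbeat P4
bar 7: v0=F3 v1=A3 downbeat M3
bar 8: v0=D3 v1=B3 downbeat M6
bar 9: v0=C3 v1=C4 downbeat P8
  -> R1 @ bar 1 tick 0 v(0, 1): C3/C4 P8 -> E3/E4 P8 similar
  -> R7 @ bar 2 tick 1 v(1,): B3->F3 leap 6st
  -> R4 @ bar 4 tick 0 v(0, 1): B2/F3 TT untreated
  -> R4 @ bar 6 tick 0 v(0, 1): E3/A3 P4 untreated
  -> R7 @ bar 8 tick 3 v(1,): F3->B3 leap 6st

(1, 0, R1, (0, 1))
(2, 1, R7, (1,))
(4, 0, R4, (0, 1))
(6, 0, R4, (0, 1))
(8, 3, R7, (1,))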